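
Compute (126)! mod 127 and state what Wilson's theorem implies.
(126)! mod 127 = 126. Since this equals -1 mod 127, Wilson confirms 127 is prime.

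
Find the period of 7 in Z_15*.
Powers of 7 mod 15: 7^1≡7, 7^2≡4, 7^3≡13, 7^4≡1. So the order of 7 is 4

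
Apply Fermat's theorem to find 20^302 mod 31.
By Fermat: 20^{30} ≡ 1 mod 31. 302 ≡ 2 mod 30. So 20^{302} ≡ 20^{2} ≡ 28 mod 31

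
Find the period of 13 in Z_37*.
Powers of 13 mod 37: 13^1≡13, 13^2≡21, 13^3≡14, 13^4≡34, 13^5≡35, 13^6≡11, 13^7≡32, 13^8≡9, 13^9≡6, 13^10≡4, 13^11≡15, 13^12≡10, 13^13≡19, 13^14≡25, 13^15≡29, 13^16≡7, 13^17≡17, 13^18≡36, 13^19≡24, 13^20≡16, 13^21≡23, 13^22≡3, 13^23≡2, 13^24≡26, 13^25≡5, 13^26≡28, 13^27≡31, 13^28≡33, 13^29≡22, 13^30≡27, 13^31≡18, 13^32≡12, 13^33≡8, 13^34≡30, 13^35≡20, 13^36≡1. Order = 36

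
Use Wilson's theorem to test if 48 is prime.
(47)! mod 48 = 0. Since 0 ≢ -1 mod 48, 48 is not prime.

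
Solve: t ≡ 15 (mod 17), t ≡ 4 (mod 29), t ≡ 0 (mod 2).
M = 17 × 29 × 2 = 986. M₁ = 58, y₁ ≡ 5 (mod 17). M₂ = 34, y₂ ≡ 6 (mod 29). M₃ = 493, y₃ ≡ 1 (mod 2). t = 15×58×5 + 4×34×6 + 0×493×1 ≡ 236 (mod 986)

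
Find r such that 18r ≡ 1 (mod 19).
Since 19 is prime, by Fermat 18^(-1) ≡ 18^{17} ≡ 18 (mod 19). Verify: 18 × 18 = 324 ≡ 1 (mod 19)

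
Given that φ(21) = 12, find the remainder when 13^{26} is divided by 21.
By Euler: 13^{12} ≡ 1 mod 21 since gcd(13, 21) = 1. 26 = 2×12 + 2. So 13^{26} ≡ 13^{2} ≡ 1 mod 21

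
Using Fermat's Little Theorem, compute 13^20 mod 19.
By Fermat: 13^{18} ≡ 1 mod 19. So 13^{20} = 13^{18} · 13^{2} ≡ 13^{2} ≡ 17 mod 19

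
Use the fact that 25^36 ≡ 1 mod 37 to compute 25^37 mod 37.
By Fermat: 25^{36} ≡ 1 mod 37. So 25^{37} = 25^{36} · 25^{1} ≡ 25^{1} ≡ 25 mod 37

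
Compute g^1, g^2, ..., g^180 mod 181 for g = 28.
28^1, 28^2, ..., 28^{180} mod 181: [28, 60, 51, 161, 164, 67, 66, 38, 159, 108, 128, 145, 78, 12, 155, 177, 69, 122, 158, 80, 68, 94, 98, 29, 88, 111, 31, 144, 50, 133, 104, 16, 86, 55, 92, 42, 90, 167, 151, 65, 10, 99, 57, 148, 162, 11, 127, 117, 18, 142, 175, 13, 2, 56, 120, 102, 141, 147, 134, 132, 76, 137, 35, 75, 109, 156, 24, 129, 173, 138, 63, 135, 160, 136, 7, 15, 58, 176, 41, 62, 107, 100, 85, 27, 32, 172, 110, 3, 84, 180, 153, 121, 130, 20, 17, 114, 115, 143, 22, 73, 53, 36, 103, 169, 26, 4, 112, 59, 23, 101, 113, 87, 83, 152, 93, 70, 150, 37, 131, 48, 77, 165, 95, 126, 89, 139, 91, 14, 30, 116, 171, 82, 124, 33, 19, 170, 54, 64, 163, 39, 6, 168, 179, 125, 61, 79, 40, 34, 47, 49, 105, 44, 146, 106, 72, 25, 157, 52, 8, 43, 118, 46, 21, 45, 174, 166, 123, 5, 140, 119, 74, 81, 96, 154, 149, 9, 71, 178, 97, 1]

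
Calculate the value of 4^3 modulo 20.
4^{3} = 64 ≡ 4 (mod 20)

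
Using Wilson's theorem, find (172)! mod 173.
By Wilson's theorem, (172)! ≡ -1 ≡ 172 mod 173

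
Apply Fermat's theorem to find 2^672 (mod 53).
By Fermat: 2^{52} ≡ 1 (mod 53). 672 ≡ 48 (mod 52). So 2^{672} ≡ 2^{48} ≡ 10 (mod 53)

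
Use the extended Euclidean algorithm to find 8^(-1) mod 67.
Extended GCD: 8(-25) + 67(3) = 1. So 8^(-1) ≡ -25 ≡ 42 (mod 67). Verify: 8 × 42 = 336 ≡ 1 (mod 67)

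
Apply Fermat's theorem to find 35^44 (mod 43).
By Fermat: 35^{42} ≡ 1 (mod 43). So 35^{44} = 35^{42} · 35^{2} ≡ 35^{2} ≡ 21 (mod 43)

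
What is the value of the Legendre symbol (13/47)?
(13/47) = 13^{23} mod 47 = -1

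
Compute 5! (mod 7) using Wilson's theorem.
(6)! = (5)! × (6) ≡ -1 (mod 7). So (5)! ≡ -1 × (6)^(-1) ≡ (-1)×(-1) = 1 (mod 7)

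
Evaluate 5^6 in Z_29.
By repeated squaring mod 29: 5^{1}≡5, 5^{2}≡25, 5^{4}≡16. Then 5^{6} = 5^{4+2} ≡ 16 × 25 ≡ 23 mod 29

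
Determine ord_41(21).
Powers of 21 mod 41: 21^1≡21, 21^2≡31, 21^3≡36, 21^4≡18, 21^5≡9, 21^6≡25, 21^7≡33, 21^8≡37, 21^9≡39, 21^10≡40, 21^11≡20, 21^12≡10, 21^13≡5, 21^14≡23, 21^15≡32, 21^16≡16, 21^17≡8, 21^18≡4, 21^19≡2, 21^20≡1. ord_41(21) = 20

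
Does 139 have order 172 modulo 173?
139^{43} ≡ 1 mod 173 and 43 < 172, so ord_173(139) = 43 ≠ 172 and 139 is not a primitive root.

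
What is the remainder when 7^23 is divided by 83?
By repeated squaring mod 83: 7^{1}≡7, 7^{2}≡49, 7^{4}≡77, 7^{8}≡36, 7^{16}≡51. Then 7^{23} = 7^{16+4+2+1} ≡ 51 × 77 × 49 × 7 ≡ 37 mod 83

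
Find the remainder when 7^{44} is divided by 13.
By Fermat: 7^{12} ≡ 1 mod 13. 44 = 3×12 + 8. So 7^{44} ≡ 7^{8} ≡ 3 mod 13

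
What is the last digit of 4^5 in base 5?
Using Fermat: 4^{4} ≡ 1 (mod 5). 5 ≡ 1 (mod 4). So 4^{5} ≡ 4^{1} ≡ 4 (mod 5)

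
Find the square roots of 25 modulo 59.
The square roots of 25 mod 59 are 5 and 54. Verify: 5² = 25 ≡ 25 (mod 59)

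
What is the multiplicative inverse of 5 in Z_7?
Since 7 is prime, by Fermat 5^(-1) ≡ 5^{5} ≡ 3 (mod 7). Verify: 5 × 3 = 15 ≡ 1 (mod 7)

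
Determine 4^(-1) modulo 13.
Since 13 is prime, by Fermat 4^(-1) ≡ 4^{11} ≡ 10 mod 13. Verify: 4 × 10 = 40 ≡ 1 mod 13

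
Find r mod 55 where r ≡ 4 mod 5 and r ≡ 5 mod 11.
M = 5 × 11 = 55. M₁ = 11, y₁ ≡ 1 mod 5. M₂ = 5, y₂ ≡ 9 mod 11. r = 4×11×1 + 5×5×9 ≡ 49 mod 55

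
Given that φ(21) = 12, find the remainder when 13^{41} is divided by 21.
By Euler: 13^{12} ≡ 1 mod 21 since gcd(13, 21) = 1. 41 = 3×12 + 5. So 13^{41} ≡ 13^{5} ≡ 13 mod 21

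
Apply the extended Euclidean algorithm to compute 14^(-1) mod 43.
Extended GCD: 14(-3) + 43(1) = 1. So 14^(-1) ≡ -3 ≡ 40 mod 43. Verify: 14 × 40 = 560 ≡ 1 mod 43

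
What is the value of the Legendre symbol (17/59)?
(17/59) = 17^{29} mod 59 = 1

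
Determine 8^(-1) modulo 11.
Since 11 is prime, by Fermat 8^(-1) ≡ 8^{9} ≡ 7 (mod 11). Verify: 8 × 7 = 56 ≡ 1 (mod 11)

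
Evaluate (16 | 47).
(16/47) = 16^{23} mod 47 = 1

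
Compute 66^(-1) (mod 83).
Since 83 is prime, by Fermat 66^(-1) ≡ 66^{81} ≡ 39 (mod 83). Verify: 66 × 39 = 2574 ≡ 1 (mod 83)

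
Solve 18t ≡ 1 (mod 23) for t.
Since 23 is prime, by Fermat 18^(-1) ≡ 18^{21} ≡ 9 (mod 23). Verify: 18 × 9 = 162 ≡ 1 (mod 23)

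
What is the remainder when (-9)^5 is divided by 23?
By repeated squaring mod 23: (-9)^{1}≡14, (-9)^{2}≡12, (-9)^{4}≡6. Then (-9)^{5} = (-9)^{4+1} ≡ 6 × 14 ≡ 15 mod 23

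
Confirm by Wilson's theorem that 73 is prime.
(72)! mod 73 = 72. Since this equals -1 mod 73, Wilson confirms 73 is prime.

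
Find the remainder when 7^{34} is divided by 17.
By Fermat: 7^{16} ≡ 1 mod 17. 34 = 2×16 + 2. So 7^{34} ≡ 7^{2} ≡ 15 mod 17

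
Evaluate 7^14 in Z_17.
By repeated squaring (mod 17): 7^{1}≡7, 7^{2}≡15, 7^{4}≡4, 7^{8}≡16. Then 7^{14} = 7^{8+4+2} ≡ 16 × 4 × 15 ≡ 8 (mod 17)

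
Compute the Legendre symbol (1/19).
(1/19) = 1^{9} mod 19 = 1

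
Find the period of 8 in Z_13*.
Powers of 8 mod 13: 8^1≡8, 8^2≡12, 8^3≡5, 8^4≡1. Order = 4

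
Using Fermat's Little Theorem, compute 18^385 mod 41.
By Fermat: 18^{40} ≡ 1 (mod 41). 385 ≡ 25 (mod 40). So 18^{385} ≡ 18^{25} ≡ 1 (mod 41)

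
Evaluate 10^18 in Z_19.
Using Fermat: 10^{18} ≡ 1 mod 19. 18 ≡ 0 mod 18. So 10^{18} ≡ 10^{0} ≡ 1 mod 19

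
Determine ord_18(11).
Powers of 11 mod 18: 11^1≡11, 11^2≡13, 11^3≡17, 11^4≡7, 11^5≡5, 11^6≡1. ord_18(11) = 6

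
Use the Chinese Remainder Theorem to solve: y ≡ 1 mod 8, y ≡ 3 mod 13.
M = 8 × 13 = 104. M₁ = 13, y₁ ≡ 5 mod 8. M₂ = 8, y₂ ≡ 5 mod 13. y = 1×13×5 + 3×8×5 ≡ 81 mod 104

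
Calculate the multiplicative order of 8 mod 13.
Powers of 8 mod 13: 8^1≡8, 8^2≡12, 8^3≡5, 8^4≡1. ord_13(8) = 4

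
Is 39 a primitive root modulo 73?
ord_73(39) divides 72. For each prime q|72: 39^{36}≡72, 39^{24}≡64, none ≡ 1. So 39 has order 72 and is a primitive root mod 73.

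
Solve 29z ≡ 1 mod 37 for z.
Since 37 is prime, by Fermat 29^(-1) ≡ 29^{35} ≡ 23 mod 37. Verify: 29 × 23 = 667 ≡ 1 mod 37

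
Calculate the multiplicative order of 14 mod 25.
Powers of 14 mod 25: 14^1≡14, 14^2≡21, 14^3≡19, 14^4≡16, 14^5≡24, 14^6≡11, 14^7≡4, 14^8≡6, 14^9≡9, 14^10≡1. So the order of 14 is 10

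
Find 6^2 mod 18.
6^{2} = 36 ≡ 0 mod 18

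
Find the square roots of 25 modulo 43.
The square roots of 25 mod 43 are 38 and 5. Verify: 38² = 1444 ≡ 25 (mod 43)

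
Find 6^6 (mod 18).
By repeated squaring (mod 18): 6^{1}≡6, 6^{2}≡0, 6^{4}≡0. Then 6^{6} = 6^{4+2} ≡ 0 × 0 ≡ 0 (mod 18)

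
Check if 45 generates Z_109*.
45^{3} ≡ 1 mod 109 and 3 < 108, so ord_109(45) = 3 ≠ 108 and 45 is not a primitive root.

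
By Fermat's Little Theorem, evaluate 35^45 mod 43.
By Fermat: 35^{42} ≡ 1 mod 43. So 35^{45} = 35^{42} · 35^{3} ≡ 35^{3} ≡ 4 mod 43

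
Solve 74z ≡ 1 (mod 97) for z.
Since 97 is prime, by Fermat 74^(-1) ≡ 74^{95} ≡ 59 (mod 97). Verify: 74 × 59 = 4366 ≡ 1 (mod 97)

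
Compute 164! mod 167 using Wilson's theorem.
(166)! = (164)! × (165) × (166) ≡ -1 mod 167. So (164)! ≡ -1 × [(166)(165)]^(-1) ≡ 83 mod 167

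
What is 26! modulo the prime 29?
(28)! = (26)! × (27) × (28) ≡ -1 (mod 29). So (26)! ≡ -1 × [(28)(27)]^(-1) ≡ 14 (mod 29)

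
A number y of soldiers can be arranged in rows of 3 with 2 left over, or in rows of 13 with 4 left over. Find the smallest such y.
M = 3 × 13 = 39. M₁ = 13, y₁ ≡ 1 mod 3. M₂ = 3, y₂ ≡ 9 mod 13. y = 2×13×1 + 4×3×9 ≡ 17 mod 39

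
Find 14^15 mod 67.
By repeated squaring mod 67: 14^{1}≡14, 14^{2}≡62, 14^{4}≡25, 14^{8}≡22. Then 14^{15} = 14^{8+4+2+1} ≡ 22 × 25 × 62 × 14 ≡ 25 mod 67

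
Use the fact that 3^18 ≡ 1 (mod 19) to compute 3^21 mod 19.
By Fermat: 3^{18} ≡ 1 (mod 19). So 3^{21} = 3^{18} · 3^{3} ≡ 3^{3} ≡ 8 (mod 19)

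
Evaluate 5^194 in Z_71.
Using Fermat: 5^{70} ≡ 1 mod 71. 194 ≡ 54 mod 70. So 5^{194} ≡ 5^{54} ≡ 57 mod 71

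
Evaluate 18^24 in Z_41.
By repeated squaring mod 41: 18^{1}≡18, 18^{2}≡37, 18^{4}≡16, 18^{8}≡10, 18^{16}≡18. Then 18^{24} = 18^{16+8} ≡ 18 × 10 ≡ 16 mod 41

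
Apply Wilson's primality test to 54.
(53)! mod 54 = 0. Since 0 ≢ -1 mod 54, 54 is not prime.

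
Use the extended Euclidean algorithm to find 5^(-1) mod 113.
Extended GCD: 5(-45) + 113(2) = 1. So 5^(-1) ≡ -45 ≡ 68 mod 113. Verify: 5 × 68 = 340 ≡ 1 mod 113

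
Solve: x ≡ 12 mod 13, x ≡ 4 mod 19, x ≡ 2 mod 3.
M = 13 × 19 × 3 = 741. M₁ = 57, y₁ ≡ 8 mod 13. M₂ = 39, y₂ ≡ 1 mod 19. M₃ = 247, y₃ ≡ 1 mod 3. x = 12×57×8 + 4×39×1 + 2×247×1 ≡ 194 mod 741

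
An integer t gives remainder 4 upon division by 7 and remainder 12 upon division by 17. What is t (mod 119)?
M = 7 × 17 = 119. M₁ = 17, y₁ ≡ 5 (mod 7). M₂ = 7, y₂ ≡ 5 (mod 17). t = 4×17×5 + 12×7×5 ≡ 46 (mod 119)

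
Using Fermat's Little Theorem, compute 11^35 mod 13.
By Fermat: 11^{12} ≡ 1 mod 13. 35 = 2×12 + 11. So 11^{35} ≡ 11^{11} ≡ 6 mod 13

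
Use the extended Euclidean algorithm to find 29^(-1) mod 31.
Extended GCD: 29(15) + 31(-14) = 1. So 29^(-1) ≡ 15 mod 31. Verify: 29 × 15 = 435 ≡ 1 mod 31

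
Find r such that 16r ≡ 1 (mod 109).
Since 109 is prime, by Fermat 16^(-1) ≡ 16^{107} ≡ 75 (mod 109). Verify: 16 × 75 = 1200 ≡ 1 (mod 109)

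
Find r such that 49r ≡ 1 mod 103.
Since 103 is prime, by Fermat 49^(-1) ≡ 49^{101} ≡ 82 mod 103. Verify: 49 × 82 = 4018 ≡ 1 mod 103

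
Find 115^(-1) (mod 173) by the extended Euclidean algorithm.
Extended GCD: 115(-3) + 173(2) = 1. So 115^(-1) ≡ -3 ≡ 170 (mod 173). Verify: 115 × 170 = 19550 ≡ 1 (mod 173)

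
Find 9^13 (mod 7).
Using Fermat: 9^{6} ≡ 1 (mod 7). 13 ≡ 1 (mod 6). So 9^{13} ≡ 9^{1} ≡ 2 (mod 7)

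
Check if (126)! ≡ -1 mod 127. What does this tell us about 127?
(126)! mod 127 = 126. Since this equals -1 mod 127, Wilson confirms 127 is prime.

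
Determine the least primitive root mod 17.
g = 3. For each prime q|16: 3^{8}≡16, none ≡ 1, so ord_17(3) = 16 and 3 is a primitive root.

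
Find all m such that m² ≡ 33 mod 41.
The square roots of 33 mod 41 are 19 and 22. Verify: 19² = 361 ≡ 33 mod 41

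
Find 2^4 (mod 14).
2^{4} = 16 ≡ 2 (mod 14)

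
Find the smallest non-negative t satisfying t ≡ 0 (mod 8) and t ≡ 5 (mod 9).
M = 8 × 9 = 72. M₁ = 9, y₁ ≡ 1 (mod 8). M₂ = 8, y₂ ≡ 8 (mod 9). t = 0×9×1 + 5×8×8 ≡ 32 (mod 72)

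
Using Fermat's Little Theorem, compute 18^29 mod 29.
By Fermat: 18^{28} ≡ 1 (mod 29). So 18^{29} = 18^{28} · 18^{1} ≡ 18^{1} ≡ 18 (mod 29)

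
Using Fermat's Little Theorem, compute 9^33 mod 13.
By Fermat: 9^{12} ≡ 1 mod 13. 33 = 2×12 + 9. So 9^{33} ≡ 9^{9} ≡ 1 mod 13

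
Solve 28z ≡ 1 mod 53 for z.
Since 53 is prime, by Fermat 28^(-1) ≡ 28^{51} ≡ 36 mod 53. Verify: 28 × 36 = 1008 ≡ 1 mod 53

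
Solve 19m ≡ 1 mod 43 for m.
Since 43 is prime, by Fermat 19^(-1) ≡ 19^{41} ≡ 34 mod 43. Verify: 19 × 34 = 646 ≡ 1 mod 43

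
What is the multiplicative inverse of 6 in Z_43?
Since 43 is prime, by Fermat 6^(-1) ≡ 6^{41} ≡ 36 (mod 43). Verify: 6 × 36 = 216 ≡ 1 (mod 43)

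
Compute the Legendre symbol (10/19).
(10/19) = 10^{9} mod 19 = -1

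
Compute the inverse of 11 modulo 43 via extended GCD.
Extended GCD: 11(4) + 43(-1) = 1. So 11^(-1) ≡ 4 (mod 43). Verify: 11 × 4 = 44 ≡ 1 (mod 43)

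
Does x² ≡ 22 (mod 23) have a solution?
By Euler's criterion: 22^{11} ≡ 22 (mod 23). Since this equals -1 (≡ 22), 22 is not a QR.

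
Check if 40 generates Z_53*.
40^{26} ≡ 1 (mod 53) and 26 < 52, so ord_53(40) = 26 ≠ 52 and 40 is not a primitive root.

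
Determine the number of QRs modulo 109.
The squaring map on Z_109* is 2-to-1, so there are (108)/2 = 54 QRs.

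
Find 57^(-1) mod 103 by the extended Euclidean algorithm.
Extended GCD: 57(47) + 103(-26) = 1. So 57^(-1) ≡ 47 mod 103. Verify: 57 × 47 = 2679 ≡ 1 mod 103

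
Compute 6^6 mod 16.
By repeated squaring mod 16: 6^{1}≡6, 6^{2}≡4, 6^{4}≡0. Then 6^{6} = 6^{4+2} ≡ 0 × 4 ≡ 0 mod 16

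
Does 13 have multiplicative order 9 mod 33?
Powers of 13 mod 33: 13^1≡13, 13^2≡4, 13^3≡19, 13^4≡16, 13^5≡10, 13^6≡31, 13^7≡7, 13^8≡25, 13^9≡28, 13^10≡1. 13^9≡28≢1, so ord ≠ 9. No, the actual order is 10.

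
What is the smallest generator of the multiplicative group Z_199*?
g = 3. Powers: [3, 9, 27, 81, 44, 132, 197, 193, 181, ...] generates all 198 non-zero residues.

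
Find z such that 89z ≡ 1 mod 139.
Since 139 is prime, by Fermat 89^(-1) ≡ 89^{137} ≡ 25 mod 139. Verify: 89 × 25 = 2225 ≡ 1 mod 139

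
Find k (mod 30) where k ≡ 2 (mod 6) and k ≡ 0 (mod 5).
M = 6 × 5 = 30. M₁ = 5, y₁ ≡ 5 (mod 6). M₂ = 6, y₂ ≡ 1 (mod 5). k = 2×5×5 + 0×6×1 ≡ 20 (mod 30)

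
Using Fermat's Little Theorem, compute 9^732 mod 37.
By Fermat: 9^{36} ≡ 1 (mod 37). 732 ≡ 12 (mod 36). So 9^{732} ≡ 9^{12} ≡ 26 (mod 37)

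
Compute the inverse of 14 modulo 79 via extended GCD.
Extended GCD: 14(17) + 79(-3) = 1. So 14^(-1) ≡ 17 (mod 79). Verify: 14 × 17 = 238 ≡ 1 (mod 79)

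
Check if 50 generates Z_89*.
50^{22} ≡ 1 (mod 89) and 22 < 88, so ord_89(50) = 22 ≠ 88 and 50 is not a primitive root.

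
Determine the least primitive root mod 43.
g = 3. Powers: [3, 9, 27, 38, 28, 41, 37, 25, 32, ...] generates all 42 non-zero residues.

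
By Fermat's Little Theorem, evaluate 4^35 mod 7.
By Fermat: 4^{6} ≡ 1 mod 7. 35 = 5×6 + 5. So 4^{35} ≡ 4^{5} ≡ 2 mod 7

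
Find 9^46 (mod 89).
By repeated squaring (mod 89): 9^{1}≡9, 9^{2}≡81, 9^{4}≡64, 9^{8}≡2, 9^{16}≡4, 9^{32}≡16. Then 9^{46} = 9^{32+8+4+2} ≡ 16 × 2 × 64 × 81 ≡ 81 (mod 89)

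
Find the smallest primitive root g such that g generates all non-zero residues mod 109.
g = 6. Powers: [6, 36, 107, 97, 37, 4, 24, 35, ...] generates all 108 non-zero residues.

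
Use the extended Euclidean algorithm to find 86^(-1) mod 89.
Extended GCD: 86(-30) + 89(29) = 1. So 86^(-1) ≡ -30 ≡ 59 (mod 89). Verify: 86 × 59 = 5074 ≡ 1 (mod 89)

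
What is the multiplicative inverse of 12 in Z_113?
Since 113 is prime, by Fermat 12^(-1) ≡ 12^{111} ≡ 66 mod 113. Verify: 12 × 66 = 792 ≡ 1 mod 113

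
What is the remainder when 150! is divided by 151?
By Wilson's theorem, (150)! ≡ -1 ≡ 150 mod 151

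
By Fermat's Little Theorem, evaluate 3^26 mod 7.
By Fermat: 3^{6} ≡ 1 mod 7. 26 = 4×6 + 2. So 3^{26} ≡ 3^{2} ≡ 2 mod 7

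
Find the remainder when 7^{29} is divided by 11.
By Fermat: 7^{10} ≡ 1 (mod 11). 29 = 2×10 + 9. So 7^{29} ≡ 7^{9} ≡ 8 (mod 11)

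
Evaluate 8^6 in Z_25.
By repeated squaring (mod 25): 8^{1}≡8, 8^{2}≡14, 8^{4}≡21. Then 8^{6} = 8^{4+2} ≡ 21 × 14 ≡ 19 (mod 25)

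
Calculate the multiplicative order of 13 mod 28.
Powers of 13 mod 28: 13^1≡13, 13^2≡1. ord_28(13) = 2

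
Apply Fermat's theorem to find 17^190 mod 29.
By Fermat: 17^{28} ≡ 1 mod 29. 190 ≡ 22 mod 28. So 17^{190} ≡ 17^{22} ≡ 28 mod 29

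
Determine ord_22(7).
Powers of 7 mod 22: 7^1≡7, 7^2≡5, 7^3≡13, 7^4≡3, 7^5≡21, 7^6≡15, 7^7≡17, 7^8≡9, 7^9≡19, 7^10≡1. So the order of 7 is 10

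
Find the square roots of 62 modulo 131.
The square roots of 62 mod 131 are 113 and 18. Verify: 113² = 12769 ≡ 62 (mod 131)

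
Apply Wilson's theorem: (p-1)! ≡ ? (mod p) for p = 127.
By Wilson's theorem, (126)! ≡ -1 ≡ 126 mod 127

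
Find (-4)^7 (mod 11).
By repeated squaring (mod 11): (-4)^{1}≡7, (-4)^{2}≡5, (-4)^{4}≡3. Then (-4)^{7} = (-4)^{4+2+1} ≡ 3 × 5 × 7 ≡ 6 (mod 11)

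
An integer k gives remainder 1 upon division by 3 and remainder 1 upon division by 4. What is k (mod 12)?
M = 3 × 4 = 12. M₁ = 4, y₁ ≡ 1 (mod 3). M₂ = 3, y₂ ≡ 3 (mod 4). k = 1×4×1 + 1×3×3 ≡ 1 (mod 12)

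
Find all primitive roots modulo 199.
There are φ(198) = 60 primitive roots mod 199: {3, 6, 15, 22, 30, 34, 38, 39, 41, 44, 48, 54, 68, 69, 71, 73, 75, 77, 84, 87, 95, 97, 99, 105, 108, 110, 113, 118, 119, 120, 127, 129, 133, 134, 142, 143, 146, 148, 149, 150, 152, 153, 154, 163, 164, 166, 167, 168, 170, 173, 176, 179, 183, 185, 186, 189, 190, 192, 195, 197}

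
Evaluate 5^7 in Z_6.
By repeated squaring mod 6: 5^{1}≡5, 5^{2}≡1, 5^{4}≡1. Then 5^{7} = 5^{4+2+1} ≡ 1 × 1 × 5 ≡ 5 mod 6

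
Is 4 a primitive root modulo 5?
4^{2} ≡ 1 (mod 5) and 2 < 4, so ord_5(4) = 2 ≠ 4 and 4 is not a primitive root.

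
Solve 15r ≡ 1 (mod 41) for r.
Since 41 is prime, by Fermat 15^(-1) ≡ 15^{39} ≡ 11 (mod 41). Verify: 15 × 11 = 165 ≡ 1 (mod 41)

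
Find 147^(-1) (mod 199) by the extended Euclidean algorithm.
Extended GCD: 147(88) + 199(-65) = 1. So 147^(-1) ≡ 88 (mod 199). Verify: 147 × 88 = 12936 ≡ 1 (mod 199)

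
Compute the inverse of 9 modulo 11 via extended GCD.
Extended GCD: 9(5) + 11(-4) = 1. So 9^(-1) ≡ 5 (mod 11). Verify: 9 × 5 = 45 ≡ 1 (mod 11)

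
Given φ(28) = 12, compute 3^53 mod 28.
By Euler: 3^{12} ≡ 1 (mod 28) since gcd(3, 28) = 1. 53 = 4×12 + 5. So 3^{53} ≡ 3^{5} ≡ 19 (mod 28)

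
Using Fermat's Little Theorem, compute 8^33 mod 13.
By Fermat: 8^{12} ≡ 1 mod 13. 33 = 2×12 + 9. So 8^{33} ≡ 8^{9} ≡ 8 mod 13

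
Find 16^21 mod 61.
By repeated squaring mod 61: 16^{1}≡16, 16^{2}≡12, 16^{4}≡22, 16^{8}≡57, 16^{16}≡16. Then 16^{21} = 16^{16+4+1} ≡ 16 × 22 × 16 ≡ 20 mod 61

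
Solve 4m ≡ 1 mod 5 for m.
Since 5 is prime, by Fermat 4^(-1) ≡ 4^{3} ≡ 4 mod 5. Verify: 4 × 4 = 16 ≡ 1 mod 5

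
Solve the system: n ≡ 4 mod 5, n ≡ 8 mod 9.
M = 5 × 9 = 45. M₁ = 9, y₁ ≡ 4 mod 5. M₂ = 5, y₂ ≡ 2 mod 9. n = 4×9×4 + 8×5×2 ≡ 44 mod 45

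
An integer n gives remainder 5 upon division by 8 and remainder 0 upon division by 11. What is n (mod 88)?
M = 8 × 11 = 88. M₁ = 11, y₁ ≡ 3 (mod 8). M₂ = 8, y₂ ≡ 7 (mod 11). n = 5×11×3 + 0×8×7 ≡ 77 (mod 88)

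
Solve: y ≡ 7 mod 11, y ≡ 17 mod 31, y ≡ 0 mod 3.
M = 11 × 31 × 3 = 1023. M₁ = 93, y₁ ≡ 9 mod 11. M₂ = 33, y₂ ≡ 16 mod 31. M₃ = 341, y₃ ≡ 2 mod 3. y = 7×93×9 + 17×33×16 + 0×341×2 ≡ 513 mod 1023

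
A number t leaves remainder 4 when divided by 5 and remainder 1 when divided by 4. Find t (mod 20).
M = 5 × 4 = 20. M₁ = 4, y₁ ≡ 4 (mod 5). M₂ = 5, y₂ ≡ 1 (mod 4). t = 4×4×4 + 1×5×1 ≡ 9 (mod 20)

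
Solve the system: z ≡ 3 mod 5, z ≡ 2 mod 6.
M = 5 × 6 = 30. M₁ = 6, y₁ ≡ 1 mod 5. M₂ = 5, y₂ ≡ 5 mod 6. z = 3×6×1 + 2×5×5 ≡ 8 mod 30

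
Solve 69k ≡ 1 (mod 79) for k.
Since 79 is prime, by Fermat 69^(-1) ≡ 69^{77} ≡ 71 (mod 79). Verify: 69 × 71 = 4899 ≡ 1 (mod 79)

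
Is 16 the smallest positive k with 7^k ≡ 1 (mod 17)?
Powers of 7 mod 17: 7^1≡7, 7^2≡15, 7^3≡3, 7^4≡4, 7^5≡11, 7^6≡9, 7^7≡12, 7^8≡16, 7^9≡10, 7^10≡2, 7^11≡14, 7^12≡13, 7^13≡6, 7^14≡8, 7^15≡5, 7^16≡1. First k with 7^k≡1 is k=16. Yes, ord_17(7) = 16.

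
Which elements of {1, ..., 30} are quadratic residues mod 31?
QRs mod 31: {1, 2, 4, 5, 7, 8, 9, 10, 14, 16, 18, 19, 20, 25, 28}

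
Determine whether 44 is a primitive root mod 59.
ord_59(44) divides 58. For each prime q|58: 44^{29}≡58, 44^{2}≡48, none ≡ 1. So 44 has order 58 and is a primitive root mod 59.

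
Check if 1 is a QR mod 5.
By Euler's criterion: 1^{2} ≡ 1 mod 5. Since this equals 1, 1 is a QR.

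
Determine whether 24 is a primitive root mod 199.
24^{18} ≡ 1 mod 199 and 18 < 198, so ord_199(24) = 18 ≠ 198 and 24 is not a primitive root.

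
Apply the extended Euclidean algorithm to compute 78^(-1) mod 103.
Extended GCD: 78(-33) + 103(25) = 1. So 78^(-1) ≡ -33 ≡ 70 mod 103. Verify: 78 × 70 = 5460 ≡ 1 mod 103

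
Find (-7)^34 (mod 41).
By repeated squaring (mod 41): (-7)^{1}≡34, (-7)^{2}≡8, (-7)^{4}≡23, (-7)^{8}≡37, (-7)^{16}≡16, (-7)^{32}≡10. Then (-7)^{34} = (-7)^{32+2} ≡ 10 × 8 ≡ 39 (mod 41)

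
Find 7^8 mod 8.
By repeated squaring mod 8: 7^{1}≡7, 7^{2}≡1, 7^{4}≡1, 7^{8}≡1. So 7^{8} ≡ 1 mod 8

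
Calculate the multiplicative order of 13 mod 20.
Powers of 13 mod 20: 13^1≡13, 13^2≡9, 13^3≡17, 13^4≡1. So the order of 13 is 4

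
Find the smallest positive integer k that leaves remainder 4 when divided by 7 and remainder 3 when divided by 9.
M = 7 × 9 = 63. M₁ = 9, y₁ ≡ 4 mod 7. M₂ = 7, y₂ ≡ 4 mod 9. k = 4×9×4 + 3×7×4 ≡ 39 mod 63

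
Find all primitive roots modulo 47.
There are φ(46) = 22 primitive roots mod 47: {5, 10, 11, 13, 15, 19, 20, 22, 23, 26, 29, 30, 31, 33, 35, 38, 39, 40, 41, 43, 44, 45}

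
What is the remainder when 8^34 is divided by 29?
Using Fermat: 8^{28} ≡ 1 mod 29. 34 ≡ 6 mod 28. So 8^{34} ≡ 8^{6} ≡ 13 mod 29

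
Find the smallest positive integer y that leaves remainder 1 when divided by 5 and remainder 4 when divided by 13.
M = 5 × 13 = 65. M₁ = 13, y₁ ≡ 2 (mod 5). M₂ = 5, y₂ ≡ 8 (mod 13). y = 1×13×2 + 4×5×8 ≡ 56 (mod 65)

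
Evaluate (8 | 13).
(8/13) = 8^{6} mod 13 = -1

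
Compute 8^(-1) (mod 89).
Since 89 is prime, by Fermat 8^(-1) ≡ 8^{87} ≡ 78 (mod 89). Verify: 8 × 78 = 624 ≡ 1 (mod 89)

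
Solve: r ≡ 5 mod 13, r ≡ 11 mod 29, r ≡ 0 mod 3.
M = 13 × 29 × 3 = 1131. M₁ = 87, y₁ ≡ 3 mod 13. M₂ = 39, y₂ ≡ 3 mod 29. M₃ = 377, y₃ ≡ 2 mod 3. r = 5×87×3 + 11×39×3 + 0×377×2 ≡ 330 mod 1131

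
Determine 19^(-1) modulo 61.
Since 61 is prime, by Fermat 19^(-1) ≡ 19^{59} ≡ 45 mod 61. Verify: 19 × 45 = 855 ≡ 1 mod 61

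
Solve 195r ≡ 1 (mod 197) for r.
Since 197 is prime, by Fermat 195^(-1) ≡ 195^{195} ≡ 98 (mod 197). Verify: 195 × 98 = 19110 ≡ 1 (mod 197)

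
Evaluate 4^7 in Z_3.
Using Fermat: 4^{2} ≡ 1 (mod 3). 7 ≡ 1 (mod 2). So 4^{7} ≡ 4^{1} ≡ 1 (mod 3)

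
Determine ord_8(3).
Powers of 3 mod 8: 3^1≡3, 3^2≡1. So the order of 3 is 2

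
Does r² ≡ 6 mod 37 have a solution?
By Euler's criterion: 6^{18} ≡ 36 mod 37. Since this equals -1 (≡ 36), 6 is not a QR.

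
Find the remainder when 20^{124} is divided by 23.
By Fermat: 20^{22} ≡ 1 mod 23. 124 = 5×22 + 14. So 20^{124} ≡ 20^{14} ≡ 4 mod 23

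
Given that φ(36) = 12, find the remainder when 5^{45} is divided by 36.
By Euler: 5^{12} ≡ 1 mod 36 since gcd(5, 36) = 1. 45 = 3×12 + 9. So 5^{45} ≡ 5^{9} ≡ 17 mod 36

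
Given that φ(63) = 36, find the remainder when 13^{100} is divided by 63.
By Euler: 13^{36} ≡ 1 (mod 63) since gcd(13, 63) = 1. 100 = 2×36 + 28. So 13^{100} ≡ 13^{28} ≡ 22 (mod 63)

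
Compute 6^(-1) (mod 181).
Since 181 is prime, by Fermat 6^(-1) ≡ 6^{179} ≡ 151 (mod 181). Verify: 6 × 151 = 906 ≡ 1 (mod 181)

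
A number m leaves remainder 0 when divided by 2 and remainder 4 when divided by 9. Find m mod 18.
M = 2 × 9 = 18. M₁ = 9, y₁ ≡ 1 mod 2. M₂ = 2, y₂ ≡ 5 mod 9. m = 0×9×1 + 4×2×5 ≡ 4 mod 18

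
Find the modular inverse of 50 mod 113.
Since 113 is prime, by Fermat 50^(-1) ≡ 50^{111} ≡ 52 (mod 113). Verify: 50 × 52 = 2600 ≡ 1 (mod 113)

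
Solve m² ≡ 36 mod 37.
The square roots of 36 mod 37 are 6 and 31. Verify: 6² = 36 ≡ 36 mod 37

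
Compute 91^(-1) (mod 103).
Since 103 is prime, by Fermat 91^(-1) ≡ 91^{101} ≡ 60 (mod 103). Verify: 91 × 60 = 5460 ≡ 1 (mod 103)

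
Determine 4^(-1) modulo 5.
Since 5 is prime, by Fermat 4^(-1) ≡ 4^{3} ≡ 4 (mod 5). Verify: 4 × 4 = 16 ≡ 1 (mod 5)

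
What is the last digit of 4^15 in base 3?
Using Fermat: 4^{2} ≡ 1 (mod 3). 15 ≡ 1 (mod 2). So 4^{15} ≡ 4^{1} ≡ 1 (mod 3)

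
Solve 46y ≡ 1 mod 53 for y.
Since 53 is prime, by Fermat 46^(-1) ≡ 46^{51} ≡ 15 mod 53. Verify: 46 × 15 = 690 ≡ 1 mod 53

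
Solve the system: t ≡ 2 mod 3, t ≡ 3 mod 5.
M = 3 × 5 = 15. M₁ = 5, y₁ ≡ 2 mod 3. M₂ = 3, y₂ ≡ 2 mod 5. t = 2×5×2 + 3×3×2 ≡ 8 mod 15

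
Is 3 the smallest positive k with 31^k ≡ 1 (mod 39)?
Powers of 31 mod 39: 31^1≡31, 31^2≡25, 31^3≡34, 31^4≡1. 31^3≡34≢1, so ord ≠ 3. No, the actual order is 4.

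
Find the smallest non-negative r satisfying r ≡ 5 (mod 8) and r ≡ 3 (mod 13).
M = 8 × 13 = 104. M₁ = 13, y₁ ≡ 5 (mod 8). M₂ = 8, y₂ ≡ 5 (mod 13). r = 5×13×5 + 3×8×5 ≡ 29 (mod 104)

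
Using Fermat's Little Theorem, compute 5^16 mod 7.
By Fermat: 5^{6} ≡ 1 (mod 7). 16 = 2×6 + 4. So 5^{16} ≡ 5^{4} ≡ 2 (mod 7)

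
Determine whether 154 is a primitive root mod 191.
154^{19} ≡ 1 (mod 191) and 19 < 190, so ord_191(154) = 19 ≠ 190 and 154 is not a primitive root.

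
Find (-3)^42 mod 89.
By repeated squaring mod 89: (-3)^{1}≡86, (-3)^{2}≡9, (-3)^{4}≡81, (-3)^{8}≡64, (-3)^{16}≡2, (-3)^{32}≡4. Then (-3)^{42} = (-3)^{32+8+2} ≡ 4 × 64 × 9 ≡ 79 mod 89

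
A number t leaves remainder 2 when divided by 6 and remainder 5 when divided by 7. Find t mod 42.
M = 6 × 7 = 42. M₁ = 7, y₁ ≡ 1 mod 6. M₂ = 6, y₂ ≡ 6 mod 7. t = 2×7×1 + 5×6×6 ≡ 26 mod 42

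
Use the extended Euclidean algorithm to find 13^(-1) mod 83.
Extended GCD: 13(32) + 83(-5) = 1. So 13^(-1) ≡ 32 mod 83. Verify: 13 × 32 = 416 ≡ 1 mod 83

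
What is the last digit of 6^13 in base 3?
By repeated squaring mod 3: 6^{1}≡0, 6^{2}≡0, 6^{4}≡0, 6^{8}≡0. Then 6^{13} = 6^{8+4+1} ≡ 0 × 0 × 0 ≡ 0 mod 3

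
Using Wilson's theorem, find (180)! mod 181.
By Wilson's theorem, (180)! ≡ -1 ≡ 180 (mod 181)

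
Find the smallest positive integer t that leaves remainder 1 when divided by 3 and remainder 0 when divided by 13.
M = 3 × 13 = 39. M₁ = 13, y₁ ≡ 1 mod 3. M₂ = 3, y₂ ≡ 9 mod 13. t = 1×13×1 + 0×3×9 ≡ 13 mod 39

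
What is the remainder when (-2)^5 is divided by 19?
By repeated squaring mod 19: (-2)^{1}≡17, (-2)^{2}≡4, (-2)^{4}≡16. Then (-2)^{5} = (-2)^{4+1} ≡ 16 × 17 ≡ 6 mod 19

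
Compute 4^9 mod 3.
Using Fermat: 4^{2} ≡ 1 (mod 3). 9 ≡ 1 (mod 2). So 4^{9} ≡ 4^{1} ≡ 1 (mod 3)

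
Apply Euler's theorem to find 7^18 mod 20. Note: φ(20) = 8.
By Euler: 7^{8} ≡ 1 mod 20 since gcd(7, 20) = 1. 18 = 2×8 + 2. So 7^{18} ≡ 7^{2} ≡ 9 mod 20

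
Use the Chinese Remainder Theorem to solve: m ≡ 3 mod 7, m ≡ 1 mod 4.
M = 7 × 4 = 28. M₁ = 4, y₁ ≡ 2 mod 7. M₂ = 7, y₂ ≡ 3 mod 4. m = 3×4×2 + 1×7×3 ≡ 17 mod 28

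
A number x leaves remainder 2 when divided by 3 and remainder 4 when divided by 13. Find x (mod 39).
M = 3 × 13 = 39. M₁ = 13, y₁ ≡ 1 (mod 3). M₂ = 3, y₂ ≡ 9 (mod 13). x = 2×13×1 + 4×3×9 ≡ 17 (mod 39)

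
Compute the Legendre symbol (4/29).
(4/29) = 4^{14} mod 29 = 1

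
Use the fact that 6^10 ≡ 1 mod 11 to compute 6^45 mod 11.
By Fermat: 6^{10} ≡ 1 mod 11. 45 = 4×10 + 5. So 6^{45} ≡ 6^{5} ≡ 10 mod 11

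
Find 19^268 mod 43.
Using Fermat: 19^{42} ≡ 1 mod 43. 268 ≡ 16 mod 42. So 19^{268} ≡ 19^{16} ≡ 10 mod 43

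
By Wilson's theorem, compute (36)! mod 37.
By Wilson's theorem, (36)! ≡ -1 ≡ 36 mod 37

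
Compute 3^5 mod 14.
By repeated squaring mod 14: 3^{1}≡3, 3^{2}≡9, 3^{4}≡11. Then 3^{5} = 3^{4+1} ≡ 11 × 3 ≡ 5 mod 14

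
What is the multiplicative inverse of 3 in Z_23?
Since 23 is prime, by Fermat 3^(-1) ≡ 3^{21} ≡ 8 (mod 23). Verify: 3 × 8 = 24 ≡ 1 (mod 23)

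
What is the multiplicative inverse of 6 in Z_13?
Since 13 is prime, by Fermat 6^(-1) ≡ 6^{11} ≡ 11 (mod 13). Verify: 6 × 11 = 66 ≡ 1 (mod 13)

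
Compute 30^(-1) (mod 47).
Since 47 is prime, by Fermat 30^(-1) ≡ 30^{45} ≡ 11 (mod 47). Verify: 30 × 11 = 330 ≡ 1 (mod 47)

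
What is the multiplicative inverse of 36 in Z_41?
Since 41 is prime, by Fermat 36^(-1) ≡ 36^{39} ≡ 8 mod 41. Verify: 36 × 8 = 288 ≡ 1 mod 41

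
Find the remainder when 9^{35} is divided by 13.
By Fermat: 9^{12} ≡ 1 mod 13. 35 = 2×12 + 11. So 9^{35} ≡ 9^{11} ≡ 3 mod 13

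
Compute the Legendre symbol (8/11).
(8/11) = 8^{5} mod 11 = -1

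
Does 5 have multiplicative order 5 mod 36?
Powers of 5 mod 36: 5^1≡5, 5^2≡25, 5^3≡17, 5^4≡13, 5^5≡29, 5^6≡1. 5^5≡29≢1, so ord ≠ 5. No, the actual order is 6.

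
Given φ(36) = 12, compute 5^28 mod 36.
By Euler: 5^{12} ≡ 1 mod 36 since gcd(5, 36) = 1. 28 = 2×12 + 4. So 5^{28} ≡ 5^{4} ≡ 13 mod 36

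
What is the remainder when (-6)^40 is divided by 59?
By repeated squaring mod 59: (-6)^{1}≡53, (-6)^{2}≡36, (-6)^{4}≡57, (-6)^{8}≡4, (-6)^{16}≡16, (-6)^{32}≡20. Then (-6)^{40} = (-6)^{32+8} ≡ 20 × 4 ≡ 21 mod 59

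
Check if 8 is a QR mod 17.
By Euler's criterion: 8^{8} ≡ 1 (mod 17). Since this equals 1, 8 is a QR.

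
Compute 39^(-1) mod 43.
Since 43 is prime, by Fermat 39^(-1) ≡ 39^{41} ≡ 32 mod 43. Verify: 39 × 32 = 1248 ≡ 1 mod 43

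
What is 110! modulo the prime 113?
(112)! = (110)! × (111) × (112) ≡ -1 mod 113. So (110)! ≡ -1 × [(112)(111)]^(-1) ≡ 56 mod 113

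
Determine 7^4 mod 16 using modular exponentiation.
7^{4} = 2401 ≡ 1 mod 16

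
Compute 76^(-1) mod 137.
Since 137 is prime, by Fermat 76^(-1) ≡ 76^{135} ≡ 128 mod 137. Verify: 76 × 128 = 9728 ≡ 1 mod 137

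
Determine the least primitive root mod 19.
g = 2. Powers: [2, 4, 8, 16, 13, 7, ...] generates all 18 non-zero residues.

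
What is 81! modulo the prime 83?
(82)! = (81)! × (82) ≡ -1 mod 83. So (81)! ≡ -1 × (82)^(-1) ≡ (-1)×(-1) = 1 mod 83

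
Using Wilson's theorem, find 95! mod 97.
(96)! = (95)! × (96) ≡ -1 mod 97. So (95)! ≡ -1 × (96)^(-1) ≡ (-1)×(-1) = 1 mod 97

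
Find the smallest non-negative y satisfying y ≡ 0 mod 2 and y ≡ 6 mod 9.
M = 2 × 9 = 18. M₁ = 9, y₁ ≡ 1 mod 2. M₂ = 2, y₂ ≡ 5 mod 9. y = 0×9×1 + 6×2×5 ≡ 6 mod 18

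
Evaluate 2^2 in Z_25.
2^{2} = 4 ≡ 4 mod 25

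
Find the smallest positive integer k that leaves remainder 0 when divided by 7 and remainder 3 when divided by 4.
M = 7 × 4 = 28. M₁ = 4, y₁ ≡ 2 mod 7. M₂ = 7, y₂ ≡ 3 mod 4. k = 0×4×2 + 3×7×3 ≡ 7 mod 28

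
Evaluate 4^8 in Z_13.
By repeated squaring mod 13: 4^{1}≡4, 4^{2}≡3, 4^{4}≡9, 4^{8}≡3. So 4^{8} ≡ 3 mod 13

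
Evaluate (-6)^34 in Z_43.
By repeated squaring (mod 43): (-6)^{1}≡37, (-6)^{2}≡36, (-6)^{4}≡6, (-6)^{8}≡36, (-6)^{16}≡6, (-6)^{32}≡36. Then (-6)^{34} = (-6)^{32+2} ≡ 36 × 36 ≡ 6 (mod 43)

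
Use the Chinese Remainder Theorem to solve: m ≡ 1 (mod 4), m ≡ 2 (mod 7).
M = 4 × 7 = 28. M₁ = 7, y₁ ≡ 3 (mod 4). M₂ = 4, y₂ ≡ 2 (mod 7). m = 1×7×3 + 2×4×2 ≡ 9 (mod 28)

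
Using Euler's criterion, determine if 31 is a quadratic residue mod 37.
By Euler's criterion: 31^{18} ≡ 36 mod 37. Since this equals -1 (≡ 36), 31 is not a QR.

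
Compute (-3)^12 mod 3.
By repeated squaring mod 3: (-3)^{1}≡0, (-3)^{2}≡0, (-3)^{4}≡0, (-3)^{8}≡0. Then (-3)^{12} = (-3)^{8+4} ≡ 0 × 0 ≡ 0 mod 3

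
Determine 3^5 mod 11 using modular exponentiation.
By repeated squaring (mod 11): 3^{1}≡3, 3^{2}≡9, 3^{4}≡4. Then 3^{5} = 3^{4+1} ≡ 4 × 3 ≡ 1 (mod 11)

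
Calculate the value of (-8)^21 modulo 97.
By repeated squaring (mod 97): (-8)^{1}≡89, (-8)^{2}≡64, (-8)^{4}≡22, (-8)^{8}≡96, (-8)^{16}≡1. Then (-8)^{21} = (-8)^{16+4+1} ≡ 1 × 22 × 89 ≡ 18 (mod 97)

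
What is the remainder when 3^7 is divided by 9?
By repeated squaring (mod 9): 3^{1}≡3, 3^{2}≡0, 3^{4}≡0. Then 3^{7} = 3^{4+2+1} ≡ 0 × 0 × 3 ≡ 0 (mod 9)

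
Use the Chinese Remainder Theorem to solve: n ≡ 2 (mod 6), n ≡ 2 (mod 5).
M = 6 × 5 = 30. M₁ = 5, y₁ ≡ 5 (mod 6). M₂ = 6, y₂ ≡ 1 (mod 5). n = 2×5×5 + 2×6×1 ≡ 2 (mod 30)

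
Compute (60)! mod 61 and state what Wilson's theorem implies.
(60)! mod 61 = 60. Since this equals -1 (mod 61), Wilson confirms 61 is prime.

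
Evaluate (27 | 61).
(27/61) = 27^{30} mod 61 = 1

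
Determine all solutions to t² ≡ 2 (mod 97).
The square roots of 2 mod 97 are 83 and 14. Verify: 83² = 6889 ≡ 2 (mod 97)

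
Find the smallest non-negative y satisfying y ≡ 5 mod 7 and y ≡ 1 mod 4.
M = 7 × 4 = 28. M₁ = 4, y₁ ≡ 2 mod 7. M₂ = 7, y₂ ≡ 3 mod 4. y = 5×4×2 + 1×7×3 ≡ 5 mod 28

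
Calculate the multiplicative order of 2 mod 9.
Powers of 2 mod 9: 2^1≡2, 2^2≡4, 2^3≡8, 2^4≡7, 2^5≡5, 2^6≡1. ord_9(2) = 6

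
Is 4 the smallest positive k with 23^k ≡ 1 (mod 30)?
Powers of 23 mod 30: 23^1≡23, 23^2≡19, 23^3≡17, 23^4≡1. First k with 23^k≡1 is k=4. Yes, ord_30(23) = 4.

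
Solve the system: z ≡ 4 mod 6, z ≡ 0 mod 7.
M = 6 × 7 = 42. M₁ = 7, y₁ ≡ 1 mod 6. M₂ = 6, y₂ ≡ 6 mod 7. z = 4×7×1 + 0×6×6 ≡ 28 mod 42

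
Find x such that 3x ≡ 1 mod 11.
Since 11 is prime, by Fermat 3^(-1) ≡ 3^{9} ≡ 4 mod 11. Verify: 3 × 4 = 12 ≡ 1 mod 11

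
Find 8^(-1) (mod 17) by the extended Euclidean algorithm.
Extended GCD: 8(-2) + 17(1) = 1. So 8^(-1) ≡ -2 ≡ 15 (mod 17). Verify: 8 × 15 = 120 ≡ 1 (mod 17)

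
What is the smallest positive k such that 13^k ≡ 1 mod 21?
Powers of 13 mod 21: 13^1≡13, 13^2≡1. ord_21(13) = 2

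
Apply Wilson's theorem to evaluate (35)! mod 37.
(36)! = (35)! × (36) ≡ -1 mod 37. So (35)! ≡ -1 × (36)^(-1) ≡ (-1)×(-1) = 1 mod 37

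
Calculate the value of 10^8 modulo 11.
By repeated squaring (mod 11): 10^{1}≡10, 10^{2}≡1, 10^{4}≡1, 10^{8}≡1. So 10^{8} ≡ 1 (mod 11)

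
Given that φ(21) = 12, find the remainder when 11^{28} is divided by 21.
By Euler: 11^{12} ≡ 1 mod 21 since gcd(11, 21) = 1. 28 = 2×12 + 4. So 11^{28} ≡ 11^{4} ≡ 4 mod 21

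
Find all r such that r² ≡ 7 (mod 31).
The square roots of 7 mod 31 are 10 and 21. Verify: 10² = 100 ≡ 7 (mod 31)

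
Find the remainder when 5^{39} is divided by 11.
By Fermat: 5^{10} ≡ 1 (mod 11). 39 = 3×10 + 9. So 5^{39} ≡ 5^{9} ≡ 9 (mod 11)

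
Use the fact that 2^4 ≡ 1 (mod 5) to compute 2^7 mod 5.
By Fermat: 2^{4} ≡ 1 (mod 5). So 2^{7} = 2^{4} · 2^{3} ≡ 2^{3} ≡ 3 (mod 5)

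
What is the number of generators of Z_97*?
There are φ(97-1) = φ(96) = 32 primitive roots modulo 97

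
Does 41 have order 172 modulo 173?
41^{86} ≡ 1 (mod 173) and 86 < 172, so ord_173(41) = 86 ≠ 172 and 41 is not a primitive root.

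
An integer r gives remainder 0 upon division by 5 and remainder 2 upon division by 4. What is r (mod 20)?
M = 5 × 4 = 20. M₁ = 4, y₁ ≡ 4 (mod 5). M₂ = 5, y₂ ≡ 1 (mod 4). r = 0×4×4 + 2×5×1 ≡ 10 (mod 20)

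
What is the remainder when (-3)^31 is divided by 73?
By repeated squaring mod 73: (-3)^{1}≡70, (-3)^{2}≡9, (-3)^{4}≡8, (-3)^{8}≡64, (-3)^{16}≡8. Then (-3)^{31} = (-3)^{16+8+4+2+1} ≡ 8 × 64 × 8 × 9 × 70 ≡ 3 mod 73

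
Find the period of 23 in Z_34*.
Powers of 23 mod 34: 23^1≡23, 23^2≡19, 23^3≡29, 23^4≡21, 23^5≡7, 23^6≡25, 23^7≡31, 23^8≡33, 23^9≡11, 23^10≡15, 23^11≡5, 23^12≡13, 23^13≡27, 23^14≡9, 23^15≡3, 23^16≡1. So the order of 23 is 16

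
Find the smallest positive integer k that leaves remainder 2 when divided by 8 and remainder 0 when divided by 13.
M = 8 × 13 = 104. M₁ = 13, y₁ ≡ 5 (mod 8). M₂ = 8, y₂ ≡ 5 (mod 13). k = 2×13×5 + 0×8×5 ≡ 26 (mod 104)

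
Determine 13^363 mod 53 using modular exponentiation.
Using Fermat: 13^{52} ≡ 1 mod 53. 363 ≡ 51 mod 52. So 13^{363} ≡ 13^{51} ≡ 49 mod 53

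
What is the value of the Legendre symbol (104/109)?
(104/109) = 104^{54} mod 109 = 1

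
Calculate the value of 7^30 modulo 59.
By repeated squaring mod 59: 7^{1}≡7, 7^{2}≡49, 7^{4}≡41, 7^{8}≡29, 7^{16}≡15. Then 7^{30} = 7^{16+8+4+2} ≡ 15 × 29 × 41 × 49 ≡ 7 mod 59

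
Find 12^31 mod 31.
Using Fermat: 12^{30} ≡ 1 mod 31. 31 ≡ 1 mod 30. So 12^{31} ≡ 12^{1} ≡ 12 mod 31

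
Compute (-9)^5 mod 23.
By repeated squaring (mod 23): (-9)^{1}≡14, (-9)^{2}≡12, (-9)^{4}≡6. Then (-9)^{5} = (-9)^{4+1} ≡ 6 × 14 ≡ 15 (mod 23)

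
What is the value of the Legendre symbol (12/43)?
(12/43) = 12^{21} mod 43 = -1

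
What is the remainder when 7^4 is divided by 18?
7^{4} = 2401 ≡ 7 mod 18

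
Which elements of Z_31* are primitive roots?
There are φ(30) = 8 primitive roots mod 31: {3, 11, 12, 13, 17, 21, 22, 24}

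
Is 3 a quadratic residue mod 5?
By Euler's criterion: 3^{2} ≡ 4 (mod 5). Since this equals -1 (≡ 4), 3 is not a QR.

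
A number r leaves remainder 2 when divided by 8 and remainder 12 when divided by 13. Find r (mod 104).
M = 8 × 13 = 104. M₁ = 13, y₁ ≡ 5 (mod 8). M₂ = 8, y₂ ≡ 5 (mod 13). r = 2×13×5 + 12×8×5 ≡ 90 (mod 104)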